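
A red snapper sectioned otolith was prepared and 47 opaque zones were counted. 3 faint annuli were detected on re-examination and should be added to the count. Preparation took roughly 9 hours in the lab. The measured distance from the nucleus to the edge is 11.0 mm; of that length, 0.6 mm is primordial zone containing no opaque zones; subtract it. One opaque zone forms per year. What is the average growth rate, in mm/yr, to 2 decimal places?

True opaque zone count = 47 + 3 = 50.
Net length = 11.0 − 0.6 = 10.4 mm.
10.4 mm over 50 years gives 10.4 / 50 ≈ 0.21 mm/yr.

0.21 mm/yr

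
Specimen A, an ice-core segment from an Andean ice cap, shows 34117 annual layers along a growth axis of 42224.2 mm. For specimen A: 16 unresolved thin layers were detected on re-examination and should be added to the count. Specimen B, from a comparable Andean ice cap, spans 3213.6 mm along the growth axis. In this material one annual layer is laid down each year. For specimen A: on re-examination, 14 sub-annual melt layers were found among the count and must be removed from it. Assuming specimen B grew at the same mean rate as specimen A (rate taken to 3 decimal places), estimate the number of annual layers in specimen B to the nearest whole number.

Specimen A: correcting the raw count gives 34117 − 14 + 16 = 34119 true annual layers.
A: 42224.2 mm over 34119 years gives 42224.2 / 34119 ≈ 1.238 mm/yr.
For B, 3213.6 / 1.238 = 2595.80 years ≈ 2596 annual layers.

2596 annual layers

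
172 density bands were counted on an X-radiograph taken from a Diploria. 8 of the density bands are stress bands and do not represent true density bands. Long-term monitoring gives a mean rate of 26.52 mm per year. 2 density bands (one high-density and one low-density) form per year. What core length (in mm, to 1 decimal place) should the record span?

Correcting the raw count gives 172 − 8 = 164 true density bands.
Dividing by 2 density bands per year: 164 / 2 = 82 years.
Length ≈ 26.52 × 82 = 2174.6 mm.

2174.6 mm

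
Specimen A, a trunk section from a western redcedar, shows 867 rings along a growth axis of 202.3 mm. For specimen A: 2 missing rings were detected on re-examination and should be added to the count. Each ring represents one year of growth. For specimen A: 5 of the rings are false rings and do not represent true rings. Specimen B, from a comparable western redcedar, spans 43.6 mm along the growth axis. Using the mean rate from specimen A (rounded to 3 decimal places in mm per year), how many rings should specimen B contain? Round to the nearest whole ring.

Specimen A: adjusted count: 867 − 5 + 2 = 864 rings.
A: 202.3 mm over 864 years gives 202.3 / 864 ≈ 0.234 mm/year.
B spans 43.6 / 0.234 = 186.32 years ≈ 186 rings.

186 rings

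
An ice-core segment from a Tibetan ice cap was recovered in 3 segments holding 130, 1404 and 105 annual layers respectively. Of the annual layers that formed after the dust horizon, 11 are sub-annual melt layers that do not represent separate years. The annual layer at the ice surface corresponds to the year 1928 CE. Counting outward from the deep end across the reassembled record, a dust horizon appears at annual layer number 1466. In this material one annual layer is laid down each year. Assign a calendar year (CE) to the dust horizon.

Total annual layers = 130 + 1404 + 105 = 1639.
The dust horizon sits at annual layer 1466 from the deep end, so 1639 − 1466 = 173 annual layers formed after it.
Removing the 11 false annual layers leaves 173 − 11 = 162 true annual layers beyond the dust horizon.
1928 − 162 = 1766 CE.

1766 CE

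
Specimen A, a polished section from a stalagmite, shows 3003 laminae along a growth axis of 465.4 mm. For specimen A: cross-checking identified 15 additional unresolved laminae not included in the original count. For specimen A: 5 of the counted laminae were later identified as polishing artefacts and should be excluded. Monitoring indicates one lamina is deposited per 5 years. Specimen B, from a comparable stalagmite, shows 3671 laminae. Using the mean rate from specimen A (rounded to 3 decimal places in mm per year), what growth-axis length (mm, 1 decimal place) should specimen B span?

569.0 mm

Specimen A: adjusted count: 3003 − 5 + 15 = 3013 laminae.
Specimen A: multiplying by 5 years per lamina: 3013 × 5 = 15065 years.
A: 465.4 mm over 15065 years gives 465.4 / 15065 ≈ 0.031 mm/yr.
Specimen B: 3671 laminae at 5 years each span 3671 × 5 = 18355 years. For B, 0.031 mm/year × 18355 years = 569.0 mm.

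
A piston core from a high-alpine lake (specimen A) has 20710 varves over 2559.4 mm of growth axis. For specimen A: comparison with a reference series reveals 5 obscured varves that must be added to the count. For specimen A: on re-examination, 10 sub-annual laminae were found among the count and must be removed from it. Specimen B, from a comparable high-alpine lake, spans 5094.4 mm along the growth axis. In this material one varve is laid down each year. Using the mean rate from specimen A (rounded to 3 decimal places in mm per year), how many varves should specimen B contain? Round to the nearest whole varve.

Specimen A: correcting the raw count gives 20710 − 10 + 5 = 20705 true varves.
A: Extension rate ≈ 2559.4 / 20705 = 0.124 mm/yr.
Specimen B: 5094.4 mm / 0.124 mm per year = 41083.87 years ≈ 41084 varves.

41084 varves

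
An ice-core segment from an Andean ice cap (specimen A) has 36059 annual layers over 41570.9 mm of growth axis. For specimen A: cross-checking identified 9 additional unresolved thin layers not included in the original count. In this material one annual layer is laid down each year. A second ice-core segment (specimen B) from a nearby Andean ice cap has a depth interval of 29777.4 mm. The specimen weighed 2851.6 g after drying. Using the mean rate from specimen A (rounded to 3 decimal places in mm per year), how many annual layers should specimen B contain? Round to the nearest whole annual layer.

Specimen A: after corrections the count is 36059 + 9 = 36068 annual layers.
A: Mean rate = 41570.9 mm / 36068 years ≈ 1.153 mm/yr.
B spans 29777.4 / 1.153 = 25826.02 years ≈ 25826 annual layers.

25826 annual layers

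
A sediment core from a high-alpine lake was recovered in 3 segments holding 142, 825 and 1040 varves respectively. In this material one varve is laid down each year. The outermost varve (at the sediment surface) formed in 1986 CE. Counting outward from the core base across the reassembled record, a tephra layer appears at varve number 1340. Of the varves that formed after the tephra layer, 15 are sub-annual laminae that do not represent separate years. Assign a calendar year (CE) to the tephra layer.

1334 CE

Total varves = 142 + 825 + 1040 = 2007.
Between varve 1340 and the sediment surface there are 2007 − 1340 = 667 varves.
Excluding 15 false varves: 667 − 15 = 652.
1986 − 652 = 1334 CE.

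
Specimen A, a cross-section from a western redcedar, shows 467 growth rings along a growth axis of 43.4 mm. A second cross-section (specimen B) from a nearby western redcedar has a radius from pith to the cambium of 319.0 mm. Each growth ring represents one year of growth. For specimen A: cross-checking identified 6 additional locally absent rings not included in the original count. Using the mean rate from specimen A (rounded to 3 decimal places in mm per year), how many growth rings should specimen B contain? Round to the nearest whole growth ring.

Specimen A: true growth ring count = 467 + 6 = 473.
A: Mean rate = 43.4 mm / 473 years ≈ 0.092 mm/year.
Specimen B: 319.0 mm / 0.092 mm per year = 3467.39 years ≈ 3467 growth rings.

3467 growth rings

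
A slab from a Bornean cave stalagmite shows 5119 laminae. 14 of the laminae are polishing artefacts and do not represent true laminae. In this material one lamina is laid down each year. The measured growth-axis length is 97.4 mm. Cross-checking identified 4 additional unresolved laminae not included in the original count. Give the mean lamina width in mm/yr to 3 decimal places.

0.019 mm/yr

After corrections the count is 5119 − 14 + 4 = 5109 laminae.
Mean rate = 97.4 mm / 5109 years ≈ 0.019 mm/yr.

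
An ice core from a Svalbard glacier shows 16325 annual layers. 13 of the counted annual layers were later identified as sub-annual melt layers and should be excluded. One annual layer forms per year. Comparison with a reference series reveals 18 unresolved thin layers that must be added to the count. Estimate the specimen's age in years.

16330 years

Correcting the raw count gives 16325 − 13 + 18 = 16330 true annual layers.
At one annual layer per year, that is 16330 years.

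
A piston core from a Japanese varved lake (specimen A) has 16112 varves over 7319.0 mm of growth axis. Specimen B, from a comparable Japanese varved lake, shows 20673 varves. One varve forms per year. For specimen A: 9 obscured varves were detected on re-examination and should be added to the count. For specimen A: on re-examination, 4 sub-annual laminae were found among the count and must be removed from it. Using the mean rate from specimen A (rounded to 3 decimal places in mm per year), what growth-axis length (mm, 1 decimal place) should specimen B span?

9385.5 mm

Specimen A: after corrections the count is 16112 − 4 + 9 = 16117 varves.
A: 7319.0 mm over 16117 years gives 7319.0 / 16117 ≈ 0.454 mm/year.
For B, 0.454 mm/year × 20673 years = 9385.5 mm.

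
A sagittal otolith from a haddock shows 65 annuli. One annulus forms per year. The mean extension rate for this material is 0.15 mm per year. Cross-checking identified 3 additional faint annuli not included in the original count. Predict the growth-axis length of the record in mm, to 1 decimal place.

10.2 mm

True annulus count = 65 + 3 = 68.
Length ≈ 0.15 × 68 = 10.2 mm.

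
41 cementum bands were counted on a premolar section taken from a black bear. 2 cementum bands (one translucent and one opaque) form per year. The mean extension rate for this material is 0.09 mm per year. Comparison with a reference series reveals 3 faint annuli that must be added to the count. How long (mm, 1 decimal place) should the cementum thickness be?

2.0 mm

True cementum band count = 41 + 3 = 44.
With 2 cementum bands per year, 44 / 2 = 22 years.
Predicted length = 0.09 mm/year × 22 years = 2.0 mm.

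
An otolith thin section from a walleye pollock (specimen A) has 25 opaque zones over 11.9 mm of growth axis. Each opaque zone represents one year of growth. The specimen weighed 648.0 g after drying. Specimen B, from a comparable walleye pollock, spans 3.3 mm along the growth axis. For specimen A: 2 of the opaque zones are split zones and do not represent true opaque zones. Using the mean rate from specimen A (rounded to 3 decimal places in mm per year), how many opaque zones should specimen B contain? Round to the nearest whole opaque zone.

6 opaque zones

Specimen A: correcting the raw count gives 25 − 2 = 23 true opaque zones.
A: 11.9 mm over 23 years gives 11.9 / 23 ≈ 0.517 mm/yr.
B spans 3.3 / 0.517 = 6.38 years ≈ 6 opaque zones.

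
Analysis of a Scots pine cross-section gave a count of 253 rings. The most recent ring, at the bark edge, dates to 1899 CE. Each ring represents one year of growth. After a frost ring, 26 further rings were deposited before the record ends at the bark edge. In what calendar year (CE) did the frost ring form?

1873 CE

26 rings formed after the frost ring.
1899 − 26 = 1873 CE.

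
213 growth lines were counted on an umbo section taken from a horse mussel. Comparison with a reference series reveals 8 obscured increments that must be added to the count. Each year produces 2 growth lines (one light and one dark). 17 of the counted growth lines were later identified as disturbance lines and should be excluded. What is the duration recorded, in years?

Adjusted count: 213 − 17 + 8 = 204 growth lines.
Dividing by 2 growth lines per year: 204 / 2 = 102 years.

102 years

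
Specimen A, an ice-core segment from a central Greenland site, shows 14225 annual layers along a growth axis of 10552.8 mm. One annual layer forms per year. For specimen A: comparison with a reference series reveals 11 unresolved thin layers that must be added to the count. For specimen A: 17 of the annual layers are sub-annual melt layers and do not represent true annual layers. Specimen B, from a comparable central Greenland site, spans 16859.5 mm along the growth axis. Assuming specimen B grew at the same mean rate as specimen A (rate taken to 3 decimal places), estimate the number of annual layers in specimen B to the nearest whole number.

Specimen A: correcting the raw count gives 14225 − 17 + 11 = 14219 true annual layers.
A: Mean rate = 10552.8 mm / 14219 years ≈ 0.742 mm/year.
B spans 16859.5 / 0.742 = 22721.70 years ≈ 22722 annual layers.

22722 annual layers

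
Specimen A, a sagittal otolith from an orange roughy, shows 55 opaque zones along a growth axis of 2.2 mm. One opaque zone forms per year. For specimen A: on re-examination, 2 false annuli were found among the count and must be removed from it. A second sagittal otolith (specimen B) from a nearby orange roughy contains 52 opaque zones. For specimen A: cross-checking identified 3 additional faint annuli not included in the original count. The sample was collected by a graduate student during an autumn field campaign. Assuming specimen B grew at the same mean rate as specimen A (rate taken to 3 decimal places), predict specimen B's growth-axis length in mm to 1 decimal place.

Specimen A: adjusted count: 55 − 2 + 3 = 56 opaque zones.
A: Mean rate = 2.2 mm / 56 years ≈ 0.039 mm/year.
B's length ≈ 0.039 × 52 = 2.0 mm.

2.0 mm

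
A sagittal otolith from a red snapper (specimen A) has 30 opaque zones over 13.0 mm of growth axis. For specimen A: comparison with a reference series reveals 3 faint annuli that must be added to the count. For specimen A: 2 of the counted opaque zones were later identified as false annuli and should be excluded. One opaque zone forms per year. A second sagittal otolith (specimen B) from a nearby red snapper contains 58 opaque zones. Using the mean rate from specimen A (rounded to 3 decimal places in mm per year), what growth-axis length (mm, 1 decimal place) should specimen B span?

24.3 mm

Specimen A: after corrections the count is 30 − 2 + 3 = 31 opaque zones.
A: 13.0 mm over 31 years gives 13.0 / 31 ≈ 0.419 mm/yr.
Length of B = 0.419 × 58 = 24.3 mm.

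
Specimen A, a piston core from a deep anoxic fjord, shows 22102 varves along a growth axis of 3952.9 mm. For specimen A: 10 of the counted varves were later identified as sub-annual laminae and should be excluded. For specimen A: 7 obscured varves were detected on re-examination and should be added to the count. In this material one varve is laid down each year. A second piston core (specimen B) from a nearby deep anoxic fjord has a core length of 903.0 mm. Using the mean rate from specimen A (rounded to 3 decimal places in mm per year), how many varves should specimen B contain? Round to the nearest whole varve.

5045 varves

Specimen A: after corrections the count is 22102 − 10 + 7 = 22099 varves.
A: Extension rate ≈ 3952.9 / 22099 = 0.179 mm/yr.
For B, 903.0 / 0.179 = 5044.69 years ≈ 5045 varves.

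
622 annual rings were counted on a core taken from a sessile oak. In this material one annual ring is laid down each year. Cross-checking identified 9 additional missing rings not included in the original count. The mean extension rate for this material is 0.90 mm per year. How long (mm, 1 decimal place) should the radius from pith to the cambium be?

After corrections the count is 622 + 9 = 631 annual rings.
631 years at 0.90 mm/year gives 0.90 × 631 = 567.9 mm.

567.9 mm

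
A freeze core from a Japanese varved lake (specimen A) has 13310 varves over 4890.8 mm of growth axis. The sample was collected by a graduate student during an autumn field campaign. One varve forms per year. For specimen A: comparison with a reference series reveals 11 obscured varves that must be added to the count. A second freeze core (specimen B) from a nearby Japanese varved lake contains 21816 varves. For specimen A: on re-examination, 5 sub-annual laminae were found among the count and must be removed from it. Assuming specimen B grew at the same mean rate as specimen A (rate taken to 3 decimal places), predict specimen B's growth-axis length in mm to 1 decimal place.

Specimen A: adjusted count: 13310 − 5 + 11 = 13316 varves.
A: 4890.8 mm over 13316 years gives 4890.8 / 13316 ≈ 0.367 mm per year.
For B, 0.367 mm/year × 21816 years = 8006.5 mm.

8006.5 mm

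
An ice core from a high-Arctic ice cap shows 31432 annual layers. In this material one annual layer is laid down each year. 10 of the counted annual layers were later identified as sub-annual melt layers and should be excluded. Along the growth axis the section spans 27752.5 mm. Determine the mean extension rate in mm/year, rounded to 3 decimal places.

0.883 mm/year

Correcting the raw count gives 31432 − 10 = 31422 true annual layers.
27752.5 mm over 31422 years gives 27752.5 / 31422 ≈ 0.883 mm/year.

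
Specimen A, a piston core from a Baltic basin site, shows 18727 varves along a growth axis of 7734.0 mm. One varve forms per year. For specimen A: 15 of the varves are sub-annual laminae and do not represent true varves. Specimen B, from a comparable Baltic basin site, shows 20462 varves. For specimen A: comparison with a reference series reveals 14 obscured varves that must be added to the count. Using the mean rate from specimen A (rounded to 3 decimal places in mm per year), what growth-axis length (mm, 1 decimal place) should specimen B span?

8450.8 mm

Specimen A: correcting the raw count gives 18727 − 15 + 14 = 18726 true varves.
A: Extension rate ≈ 7734.0 / 18726 = 0.413 mm/year.
For B, 0.413 mm/year × 20462 years = 8450.8 mm.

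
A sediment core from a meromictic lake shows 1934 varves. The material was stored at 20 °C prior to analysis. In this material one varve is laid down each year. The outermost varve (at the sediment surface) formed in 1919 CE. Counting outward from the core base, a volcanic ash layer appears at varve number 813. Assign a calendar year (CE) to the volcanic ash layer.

Between varve 813 and the sediment surface there are 1934 − 813 = 1121 varves.
The varve at the sediment surface is 1919 CE, so the volcanic ash layer dates to 1919 − 1121 = 798 CE.

798 CE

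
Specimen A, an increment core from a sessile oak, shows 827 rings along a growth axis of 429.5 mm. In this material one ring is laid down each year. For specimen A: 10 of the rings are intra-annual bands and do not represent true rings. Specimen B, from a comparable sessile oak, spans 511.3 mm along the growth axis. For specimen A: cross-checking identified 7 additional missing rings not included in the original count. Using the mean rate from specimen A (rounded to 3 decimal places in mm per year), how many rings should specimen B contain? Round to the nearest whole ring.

981 rings

Specimen A: after corrections the count is 827 − 10 + 7 = 824 rings.
A: 429.5 mm over 824 years gives 429.5 / 824 ≈ 0.521 mm/year.
B spans 511.3 / 0.521 = 981.38 years ≈ 981 rings.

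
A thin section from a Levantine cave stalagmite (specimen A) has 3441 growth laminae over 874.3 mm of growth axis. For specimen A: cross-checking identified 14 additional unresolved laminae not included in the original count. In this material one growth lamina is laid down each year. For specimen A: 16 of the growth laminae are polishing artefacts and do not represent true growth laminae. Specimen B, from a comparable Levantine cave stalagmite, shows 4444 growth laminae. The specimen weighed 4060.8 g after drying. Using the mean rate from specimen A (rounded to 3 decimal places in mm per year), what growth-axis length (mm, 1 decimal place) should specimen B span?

Specimen A: after corrections the count is 3441 − 16 + 14 = 3439 growth laminae.
A: Extension rate ≈ 874.3 / 3439 = 0.254 mm/yr.
For B, 0.254 mm/year × 4444 years = 1128.8 mm.

1128.8 mm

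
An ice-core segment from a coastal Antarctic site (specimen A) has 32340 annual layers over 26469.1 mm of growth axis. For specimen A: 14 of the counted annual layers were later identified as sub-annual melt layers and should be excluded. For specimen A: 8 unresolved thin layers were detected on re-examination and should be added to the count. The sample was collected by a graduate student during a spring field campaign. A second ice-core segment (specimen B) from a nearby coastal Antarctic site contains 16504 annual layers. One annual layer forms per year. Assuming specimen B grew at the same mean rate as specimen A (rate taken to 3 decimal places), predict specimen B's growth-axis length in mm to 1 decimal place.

13516.8 mm

Specimen A: true annual layer count = 32340 − 14 + 8 = 32334.
A: 26469.1 mm over 32334 years gives 26469.1 / 32334 ≈ 0.819 mm/year.
For B, 0.819 mm/year × 16504 years = 13516.8 mm.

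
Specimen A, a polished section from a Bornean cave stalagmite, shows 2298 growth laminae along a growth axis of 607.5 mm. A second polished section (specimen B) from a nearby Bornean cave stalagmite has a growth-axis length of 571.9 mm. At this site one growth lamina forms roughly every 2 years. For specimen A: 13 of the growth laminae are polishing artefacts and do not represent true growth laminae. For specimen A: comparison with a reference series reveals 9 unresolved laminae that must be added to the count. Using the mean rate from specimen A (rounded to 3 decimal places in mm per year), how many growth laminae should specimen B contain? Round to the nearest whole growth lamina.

Specimen A: adjusted count: 2298 − 13 + 9 = 2294 growth laminae.
Specimen A: 2294 growth laminae at 2 years each span 2294 × 2 = 4588 years.
A: 607.5 mm over 4588 years gives 607.5 / 4588 ≈ 0.132 mm/yr.
Specimen B: 571.9 mm / 0.132 mm per year = 4332.58 years; at 2 years per growth lamina that is 4332.58 / 2 ≈ 2166 growth laminae.

2166 growth laminae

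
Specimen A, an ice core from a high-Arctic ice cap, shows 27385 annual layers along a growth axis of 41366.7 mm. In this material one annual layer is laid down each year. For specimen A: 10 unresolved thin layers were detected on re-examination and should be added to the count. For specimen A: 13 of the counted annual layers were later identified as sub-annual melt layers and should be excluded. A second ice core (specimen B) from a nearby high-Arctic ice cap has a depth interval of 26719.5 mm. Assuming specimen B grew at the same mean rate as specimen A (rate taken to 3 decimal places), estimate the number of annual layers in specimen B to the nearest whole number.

17683 annual layers

Specimen A: adjusted count: 27385 − 13 + 10 = 27382 annual layers.
A: 41366.7 mm over 27382 years gives 41366.7 / 27382 ≈ 1.511 mm/year.
B spans 26719.5 / 1.511 = 17683.32 years ≈ 17683 annual layers.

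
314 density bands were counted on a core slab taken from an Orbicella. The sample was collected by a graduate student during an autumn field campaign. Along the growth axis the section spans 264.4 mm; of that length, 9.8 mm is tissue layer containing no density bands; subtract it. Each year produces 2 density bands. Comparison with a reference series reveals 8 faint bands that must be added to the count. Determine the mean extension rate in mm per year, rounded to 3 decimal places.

Adjusted count: 314 + 8 = 322 density bands.
322 density bands at 2 per year is 322 / 2 = 161 years.
Net length = 264.4 − 9.8 = 254.6 mm.
Mean rate = 254.6 mm / 161 years ≈ 1.581 mm per year.

1.581 mm per year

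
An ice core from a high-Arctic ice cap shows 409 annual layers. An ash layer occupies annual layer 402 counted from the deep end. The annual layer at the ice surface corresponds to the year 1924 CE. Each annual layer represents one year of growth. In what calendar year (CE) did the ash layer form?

409 − 402 = 7 annual layers lie beyond the ash layer toward the ice surface.
Counting back 7 years from 1924 CE places the ash layer in 1924 − 7 = 1917 CE.

1917 CE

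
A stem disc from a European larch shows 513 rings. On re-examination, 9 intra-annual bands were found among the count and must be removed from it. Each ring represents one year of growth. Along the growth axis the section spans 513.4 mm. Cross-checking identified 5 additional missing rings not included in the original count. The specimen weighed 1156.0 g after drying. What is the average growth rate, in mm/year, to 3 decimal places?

True ring count = 513 − 9 + 5 = 509.
513.4 mm over 509 years gives 513.4 / 509 ≈ 1.009 mm/year.

1.009 mm/year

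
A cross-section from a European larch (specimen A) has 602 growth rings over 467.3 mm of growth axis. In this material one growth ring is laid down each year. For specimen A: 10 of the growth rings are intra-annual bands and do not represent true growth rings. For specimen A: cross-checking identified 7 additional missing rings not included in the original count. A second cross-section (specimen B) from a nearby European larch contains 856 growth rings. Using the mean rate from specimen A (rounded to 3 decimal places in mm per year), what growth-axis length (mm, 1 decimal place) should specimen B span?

Specimen A: true growth ring count = 602 − 10 + 7 = 599.
A: Extension rate ≈ 467.3 / 599 = 0.780 mm per year.
For B, 0.780 mm/year × 856 years = 667.7 mm.

667.7 mm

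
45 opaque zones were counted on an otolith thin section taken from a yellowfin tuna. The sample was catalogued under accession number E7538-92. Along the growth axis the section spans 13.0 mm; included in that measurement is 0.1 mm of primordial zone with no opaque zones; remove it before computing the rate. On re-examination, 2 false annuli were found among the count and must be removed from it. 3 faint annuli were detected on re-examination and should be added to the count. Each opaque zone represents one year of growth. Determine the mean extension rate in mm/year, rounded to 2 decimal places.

Correcting the raw count gives 45 − 2 + 3 = 46 true opaque zones.
Net length = 13.0 − 0.1 = 12.9 mm.
12.9 mm over 46 years gives 12.9 / 46 ≈ 0.28 mm/year.

0.28 mm/year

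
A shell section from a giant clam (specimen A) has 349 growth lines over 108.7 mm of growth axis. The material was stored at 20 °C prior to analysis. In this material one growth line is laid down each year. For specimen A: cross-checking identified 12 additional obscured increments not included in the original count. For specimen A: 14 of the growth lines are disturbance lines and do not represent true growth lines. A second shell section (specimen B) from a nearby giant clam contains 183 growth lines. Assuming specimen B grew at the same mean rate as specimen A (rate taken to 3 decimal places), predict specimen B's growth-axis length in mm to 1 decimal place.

Specimen A: after corrections the count is 349 − 14 + 12 = 347 growth lines.
A: Mean rate = 108.7 mm / 347 years ≈ 0.313 mm/year.
B's length ≈ 0.313 × 183 = 57.3 mm.

57.3 mm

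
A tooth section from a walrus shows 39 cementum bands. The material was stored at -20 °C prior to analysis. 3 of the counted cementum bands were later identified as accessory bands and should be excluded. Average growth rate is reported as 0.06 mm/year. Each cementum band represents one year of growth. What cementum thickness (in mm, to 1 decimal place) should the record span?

2.2 mm

True cementum band count = 39 − 3 = 36.
Length ≈ 0.06 × 36 = 2.2 mm.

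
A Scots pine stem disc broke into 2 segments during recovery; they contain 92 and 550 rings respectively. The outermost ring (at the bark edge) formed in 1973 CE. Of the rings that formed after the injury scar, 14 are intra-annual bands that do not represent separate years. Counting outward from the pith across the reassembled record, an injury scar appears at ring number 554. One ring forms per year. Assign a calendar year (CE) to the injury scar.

1899 CE

Total rings = 92 + 550 = 642.
The injury scar sits at ring 554 from the pith, so 642 − 554 = 88 rings formed after it.
Removing the 14 false rings leaves 88 − 14 = 74 true rings beyond the injury scar.
1973 − 74 = 1899 CE.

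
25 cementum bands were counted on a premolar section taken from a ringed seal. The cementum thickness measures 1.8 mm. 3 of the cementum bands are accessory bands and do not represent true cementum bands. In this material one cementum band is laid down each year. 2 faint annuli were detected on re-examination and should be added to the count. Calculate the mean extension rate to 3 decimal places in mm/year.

0.075 mm/year

After corrections the count is 25 − 3 + 2 = 24 cementum bands.
Mean rate = 1.8 mm / 24 years ≈ 0.075 mm/year.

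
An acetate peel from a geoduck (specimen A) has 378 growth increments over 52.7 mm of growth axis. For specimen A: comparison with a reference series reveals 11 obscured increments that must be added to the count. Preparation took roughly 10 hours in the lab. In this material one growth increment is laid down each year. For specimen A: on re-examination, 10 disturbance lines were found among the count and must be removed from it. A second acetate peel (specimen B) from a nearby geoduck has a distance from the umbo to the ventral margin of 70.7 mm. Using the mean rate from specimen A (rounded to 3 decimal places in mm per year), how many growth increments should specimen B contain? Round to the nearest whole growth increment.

509 growth increments

Specimen A: true growth increment count = 378 − 10 + 11 = 379.
A: 52.7 mm over 379 years gives 52.7 / 379 ≈ 0.139 mm per year.
Specimen B: 70.7 mm / 0.139 mm per year = 508.63 years ≈ 509 growth increments.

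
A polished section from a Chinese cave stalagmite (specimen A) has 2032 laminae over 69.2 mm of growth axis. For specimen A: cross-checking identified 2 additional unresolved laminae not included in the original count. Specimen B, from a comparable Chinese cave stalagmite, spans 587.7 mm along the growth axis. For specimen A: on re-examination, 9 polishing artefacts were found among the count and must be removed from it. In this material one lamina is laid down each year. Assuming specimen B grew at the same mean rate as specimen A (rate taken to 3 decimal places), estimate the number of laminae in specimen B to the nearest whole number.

17285 laminae

Specimen A: adjusted count: 2032 − 9 + 2 = 2025 laminae.
A: 69.2 mm over 2025 years gives 69.2 / 2025 ≈ 0.034 mm/year.
Specimen B: 587.7 mm / 0.034 mm per year = 17285.29 years ≈ 17285 laminae.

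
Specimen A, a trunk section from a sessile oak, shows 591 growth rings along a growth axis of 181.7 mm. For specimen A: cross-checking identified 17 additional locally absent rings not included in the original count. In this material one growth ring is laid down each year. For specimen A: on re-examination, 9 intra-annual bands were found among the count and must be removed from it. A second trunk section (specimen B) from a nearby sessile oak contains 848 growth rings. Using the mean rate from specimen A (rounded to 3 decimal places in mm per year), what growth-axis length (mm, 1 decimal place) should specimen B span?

Specimen A: after corrections the count is 591 − 9 + 17 = 599 growth rings.
A: Mean rate = 181.7 mm / 599 years ≈ 0.303 mm/year.
For B, 0.303 mm/year × 848 years = 256.9 mm.

256.9 mm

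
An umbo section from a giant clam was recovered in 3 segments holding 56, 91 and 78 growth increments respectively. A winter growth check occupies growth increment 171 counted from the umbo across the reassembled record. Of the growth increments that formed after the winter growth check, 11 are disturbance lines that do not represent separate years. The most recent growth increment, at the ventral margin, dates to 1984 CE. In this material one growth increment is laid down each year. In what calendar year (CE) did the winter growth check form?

1941 CE

Total growth increments = 56 + 91 + 78 = 225.
The winter growth check sits at growth increment 171 from the umbo, so 225 − 171 = 54 growth increments formed after it.
54 − 11 false = 43 true growth increments after the winter growth check.
1984 − 43 = 1941 CE.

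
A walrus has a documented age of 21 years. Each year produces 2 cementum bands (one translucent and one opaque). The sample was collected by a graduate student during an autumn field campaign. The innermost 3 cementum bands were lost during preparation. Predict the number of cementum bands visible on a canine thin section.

With 2 cementum bands per year, 21 years would produce 21 × 2 = 42 cementum bands.
42 − 3 missed = 39 cementum bands expected in the prepared section.

39 cementum bands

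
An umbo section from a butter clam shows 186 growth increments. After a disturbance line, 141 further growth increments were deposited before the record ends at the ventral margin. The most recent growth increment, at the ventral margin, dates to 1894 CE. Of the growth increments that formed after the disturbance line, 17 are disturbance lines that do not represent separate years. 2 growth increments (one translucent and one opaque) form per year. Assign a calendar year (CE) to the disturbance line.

141 growth increments post-date the disturbance line.
141 − 17 false = 124 true growth increments after the disturbance line.
124 growth increments at 2 per year is 124 / 2 = 62 years.
1894 − 62 = 1832 CE.

1832 CE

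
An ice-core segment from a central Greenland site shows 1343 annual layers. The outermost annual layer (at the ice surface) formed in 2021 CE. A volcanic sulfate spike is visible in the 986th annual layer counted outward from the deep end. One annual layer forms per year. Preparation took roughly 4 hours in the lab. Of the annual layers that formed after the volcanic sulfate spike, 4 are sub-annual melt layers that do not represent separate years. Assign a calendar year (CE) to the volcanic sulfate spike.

1668 CE

1343 − 986 = 357 annual layers lie beyond the volcanic sulfate spike toward the ice surface.
Removing the 4 false annual layers leaves 357 − 4 = 353 true annual layers beyond the volcanic sulfate spike.
The annual layer at the ice surface is 2021 CE, so the volcanic sulfate spike dates to 2021 − 353 = 1668 CE.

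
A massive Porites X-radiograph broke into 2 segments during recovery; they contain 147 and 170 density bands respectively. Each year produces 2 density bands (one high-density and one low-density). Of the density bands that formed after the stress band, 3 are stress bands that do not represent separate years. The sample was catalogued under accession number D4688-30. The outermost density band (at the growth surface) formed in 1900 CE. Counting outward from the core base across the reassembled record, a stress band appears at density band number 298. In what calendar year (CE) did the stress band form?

1892 CE

Total density bands = 147 + 170 = 317.
Between density band 298 and the growth surface there are 317 − 298 = 19 density bands.
Removing the 3 false density bands leaves 19 − 3 = 16 true density bands beyond the stress band.
With 2 density bands per year, 16 / 2 = 8 years.
1900 − 8 = 1892 CE.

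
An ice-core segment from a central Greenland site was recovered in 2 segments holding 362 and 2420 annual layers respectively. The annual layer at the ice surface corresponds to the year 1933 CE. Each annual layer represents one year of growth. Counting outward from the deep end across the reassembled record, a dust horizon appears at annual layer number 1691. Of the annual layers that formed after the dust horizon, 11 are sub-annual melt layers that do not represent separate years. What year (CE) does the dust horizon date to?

Total annual layers = 362 + 2420 = 2782.
Between annual layer 1691 and the ice surface there are 2782 − 1691 = 1091 annual layers.
1091 − 11 false = 1080 true annual layers after the dust horizon.
The annual layer at the ice surface is 1933 CE, so the dust horizon dates to 1933 − 1080 = 853 CE.

853 CE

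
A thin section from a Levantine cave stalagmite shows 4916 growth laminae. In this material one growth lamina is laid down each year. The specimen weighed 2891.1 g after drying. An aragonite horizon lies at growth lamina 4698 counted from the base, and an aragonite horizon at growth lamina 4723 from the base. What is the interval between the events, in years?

25 years

4723 − 4698 = 25 growth laminae lie between the two events.
One growth lamina per year makes the interval 25 years.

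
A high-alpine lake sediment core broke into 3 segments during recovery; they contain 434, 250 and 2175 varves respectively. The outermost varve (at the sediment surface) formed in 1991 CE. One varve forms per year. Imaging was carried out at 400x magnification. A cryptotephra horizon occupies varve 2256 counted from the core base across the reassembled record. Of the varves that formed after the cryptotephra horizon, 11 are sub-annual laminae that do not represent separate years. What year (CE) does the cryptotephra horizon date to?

1399 CE

Total varves = 434 + 250 + 2175 = 2859.
Between varve 2256 and the sediment surface there are 2859 − 2256 = 603 varves.
Excluding 11 false varves: 603 − 11 = 592.
Counting back 592 years from 1991 CE places the cryptotephra horizon in 1991 − 592 = 1399 CE.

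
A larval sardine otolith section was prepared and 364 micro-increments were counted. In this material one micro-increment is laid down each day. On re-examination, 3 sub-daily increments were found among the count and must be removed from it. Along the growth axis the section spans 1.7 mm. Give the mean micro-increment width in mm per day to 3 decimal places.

0.005 mm per day

Adjusted count: 364 − 3 = 361 micro-increments.
Mean rate = 1.7 mm / 361 days ≈ 0.005 mm per day.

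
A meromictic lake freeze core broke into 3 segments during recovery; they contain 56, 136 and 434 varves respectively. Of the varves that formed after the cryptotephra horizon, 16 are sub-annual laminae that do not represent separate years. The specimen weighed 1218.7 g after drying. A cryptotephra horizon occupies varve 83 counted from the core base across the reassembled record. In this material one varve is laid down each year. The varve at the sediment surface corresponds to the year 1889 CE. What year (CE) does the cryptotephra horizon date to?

1362 CE

Total varves = 56 + 136 + 434 = 626.
626 − 83 = 543 varves lie beyond the cryptotephra horizon toward the sediment surface.
543 − 16 false = 527 true varves after the cryptotephra horizon.
Counting back 527 years from 1889 CE places the cryptotephra horizon in 1889 − 527 = 1362 CE.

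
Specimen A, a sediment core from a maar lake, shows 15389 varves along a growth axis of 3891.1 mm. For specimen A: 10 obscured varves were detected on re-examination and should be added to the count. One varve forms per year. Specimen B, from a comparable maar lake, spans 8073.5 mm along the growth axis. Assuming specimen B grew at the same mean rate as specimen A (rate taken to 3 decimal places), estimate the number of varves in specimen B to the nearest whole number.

Specimen A: after corrections the count is 15389 + 10 = 15399 varves.
A: Mean rate = 3891.1 mm / 15399 years ≈ 0.253 mm per year.
For B, 8073.5 / 0.253 = 31911.07 years ≈ 31911 varves.

31911 varves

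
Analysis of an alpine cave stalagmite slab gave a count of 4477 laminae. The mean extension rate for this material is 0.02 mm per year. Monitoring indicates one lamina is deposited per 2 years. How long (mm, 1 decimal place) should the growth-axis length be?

At 2 years per lamina, 4477 × 2 = 8954 years.
Predicted length = 0.02 mm/year × 8954 years = 179.1 mm.

179.1 mm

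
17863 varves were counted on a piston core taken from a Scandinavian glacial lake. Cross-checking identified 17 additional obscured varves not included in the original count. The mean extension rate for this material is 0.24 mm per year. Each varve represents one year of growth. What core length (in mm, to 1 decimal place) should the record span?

Correcting the raw count gives 17863 + 17 = 17880 true varves.
Predicted length = 0.24 mm/year × 17880 years = 4291.2 mm.

4291.2 mm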